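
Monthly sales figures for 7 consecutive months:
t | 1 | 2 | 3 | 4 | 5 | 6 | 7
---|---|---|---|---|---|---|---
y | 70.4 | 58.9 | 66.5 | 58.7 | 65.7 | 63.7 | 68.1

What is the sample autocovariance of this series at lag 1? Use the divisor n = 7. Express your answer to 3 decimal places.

Mean ȳ = (70.4 + 58.9 + 66.5 + 58.7 + 65.7 + 63.7 + 68.1)/7 = 64.5714
Deviations: 5.8286, -5.6714, 1.9286, -5.8714, 1.1286, -0.8714, 3.5286
Σ_{t=1}^{6}(y_t−ȳ)(y_{t+1}−ȳ) = -66.0022
γ_1 = -66.0022 / 7 = -9.429

-9.429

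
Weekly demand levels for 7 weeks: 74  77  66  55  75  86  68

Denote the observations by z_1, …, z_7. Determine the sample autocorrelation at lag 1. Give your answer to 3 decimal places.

Mean z̄ = (74 + 77 + 66 + 55 + 75 + 86 + 68)/7 = 71.5714
Deviations from mean: 2.4286, 5.4286, -5.5714, -16.5714, 3.4286, 14.4286, -3.5714
Numerator Σ_{t=1}^{6}(z_t−z̄)(z_{t+1}−z̄) = 16.3878
Denominator Σ(z_t−z̄)² = 573.7143
r_1 = 16.3878 / 573.7143 = 0.029

0.029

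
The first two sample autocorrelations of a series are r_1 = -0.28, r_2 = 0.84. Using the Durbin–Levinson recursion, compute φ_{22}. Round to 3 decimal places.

φ_{22} = (r_2 − r_1²) / (1 − r_1²)
r_1² = (-0.28)² = 0.0784
Numerator = 0.84 − 0.0784 = 0.7616; denominator = 1 − 0.0784 = 0.9216
φ_{22} = 0.7616 / 0.9216 = 0.826

0.826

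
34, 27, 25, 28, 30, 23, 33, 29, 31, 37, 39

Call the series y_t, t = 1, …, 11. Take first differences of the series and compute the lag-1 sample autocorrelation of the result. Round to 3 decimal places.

First differences Δy: -7, -2, 3, 2, -7, 10, -4, 2, 6, 2
Mean of differences = 0.5000
Numerator Σ(Δy_t−Δȳ)(Δy_{t+1}−Δȳ) = -99.2500
Denominator Σ(Δy_t−Δȳ)² = 272.5000
r_1(Δy) = -99.2500 / 272.5000 = -0.364

-0.364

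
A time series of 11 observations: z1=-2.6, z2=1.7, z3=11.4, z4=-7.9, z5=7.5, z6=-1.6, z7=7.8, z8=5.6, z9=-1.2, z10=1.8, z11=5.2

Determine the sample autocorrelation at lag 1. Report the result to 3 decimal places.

-0.585

Mean z̄ = (-2.6 + 1.7 + 11.4 − 7.9 + 7.5 − 1.6 + 7.8 + 5.6 − 1.2 + 1.8 + 5.2)/11 = 2.5182
Numerator Σ_{t=1}^{10}(z_t−z̄)(z_{t+1}−z̄) = -184.2176
Denominator Σ(z_t−z̄)² = 314.9964
r_1 = -184.2176 / 314.9964 = -0.585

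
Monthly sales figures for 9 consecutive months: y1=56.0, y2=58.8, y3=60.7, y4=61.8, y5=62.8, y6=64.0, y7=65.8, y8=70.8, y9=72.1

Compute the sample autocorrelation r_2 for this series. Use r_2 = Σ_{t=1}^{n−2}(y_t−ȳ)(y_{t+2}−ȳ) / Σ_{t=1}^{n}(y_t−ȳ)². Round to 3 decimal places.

Mean ȳ = (56.0 + 58.8 + 60.7 + 61.8 + 62.8 + 64.0 + 65.8 + 70.8 + 72.1)/9 = 63.6444
Σ(y_t−ȳ)(y_{t+2}−ȳ) = (22.5086) + (8.9353) + (2.4864) + (-0.6558) + (-1.8202) + (2.5442) + (18.2264) = 52.2249
Denominator Σ(y_t−ȳ)² = 222.1622
r_2 = 52.2249 / 222.1622 = 0.235

0.235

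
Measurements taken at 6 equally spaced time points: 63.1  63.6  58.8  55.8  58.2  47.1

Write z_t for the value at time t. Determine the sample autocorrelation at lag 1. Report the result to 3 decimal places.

0.163

Mean z̄ = (63.1 + 63.6 + 58.8 + 55.8 + 58.2 + 47.1)/6 = 57.7667
Deviations from mean: 5.3333, 5.8333, 1.0333, -1.9667, 0.4333, -10.6667
Σ(z_t−z̄)(z_{t+1}−z̄) = (31.1111) + (6.0278) + (-2.0322) + (-0.8522) + (-4.6222) = 29.6322
Denominator Σ(z_t−z̄)² = 181.3733
r_1 = 29.6322 / 181.3733 = 0.163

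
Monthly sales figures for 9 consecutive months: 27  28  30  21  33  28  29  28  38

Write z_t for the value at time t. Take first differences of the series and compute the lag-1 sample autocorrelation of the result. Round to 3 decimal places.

-0.591

First differences Δz: 1, 2, -9, 12, -5, 1, -1, 10
Mean of differences = 1.3750
Numerator Σ(Δz_t−Δz̄)(Δz_{t+1}−Δz̄) = -201.8906
Denominator Σ(Δz_t−Δz̄)² = 341.8750
r_1(Δz) = -201.8906 / 341.8750 = -0.591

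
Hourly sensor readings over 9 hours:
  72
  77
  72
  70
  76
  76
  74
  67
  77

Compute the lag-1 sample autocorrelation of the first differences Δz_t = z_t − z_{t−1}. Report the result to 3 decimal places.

First differences Δz: 5, -5, -2, 6, 0, -2, -7, 10
Mean of differences = 0.6250
Numerator Σ(Δz_t−Δz̄)(Δz_{t+1}−Δz̄) = -77.1406
Denominator Σ(Δz_t−Δz̄)² = 239.8750
r_1(Δz) = -77.1406 / 239.8750 = -0.322

-0.322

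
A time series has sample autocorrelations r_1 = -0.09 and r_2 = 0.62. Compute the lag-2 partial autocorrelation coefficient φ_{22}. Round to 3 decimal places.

φ_{22} = (r_2 − r_1²) / (1 − r_1²)
r_1² = (-0.09)² = 0.0081
Numerator = 0.62 − 0.0081 = 0.6119; denominator = 1 − 0.0081 = 0.9919
φ_{22} = 0.6119 / 0.9919 = 0.617

0.617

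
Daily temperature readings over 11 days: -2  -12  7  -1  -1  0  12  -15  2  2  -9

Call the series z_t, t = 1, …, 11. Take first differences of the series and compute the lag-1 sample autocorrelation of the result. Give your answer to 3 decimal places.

-0.612

First differences Δz: -10, 19, -8, 0, 1, 12, -27, 17, 0, -11
Mean of differences = -0.7000
Numerator Σ(Δz_t−Δz̄)(Δz_{t+1}−Δz̄) = -1103.6900
Denominator Σ(Δz_t−Δz̄)² = 1804.1000
r_1(Δz) = -1103.6900 / 1804.1000 = -0.612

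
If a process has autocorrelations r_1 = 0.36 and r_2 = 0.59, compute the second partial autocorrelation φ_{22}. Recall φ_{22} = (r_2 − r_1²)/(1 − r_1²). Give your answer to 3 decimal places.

0.529

φ_{22} = (r_2 − r_1²) / (1 − r_1²)
r_1² = (0.36)² = 0.1296
Numerator = 0.59 − 0.1296 = 0.4604; denominator = 1 − 0.1296 = 0.8704
φ_{22} = 0.4604 / 0.8704 = 0.529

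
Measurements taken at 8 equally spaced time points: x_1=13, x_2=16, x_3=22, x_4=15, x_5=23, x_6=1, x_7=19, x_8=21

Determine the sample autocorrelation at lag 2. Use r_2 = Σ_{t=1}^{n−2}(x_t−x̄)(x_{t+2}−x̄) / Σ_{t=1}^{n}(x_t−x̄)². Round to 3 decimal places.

-0.041

Mean x̄ = (13 + 16 + 22 + 15 + 23 + 1 + 19 + 21)/8 = 16.2500
Deviations from mean: -3.2500, -0.2500, 5.7500, -1.2500, 6.7500, -15.2500, 2.7500, 4.7500
Σ(x_t−x̄)(x_{t+2}−x̄) = (-18.6875) + (0.3125) + (38.8125) + (19.0625) + (18.5625) + (-72.4375) = -14.3750
Denominator Σ(x_t−x̄)² = 353.5000
r_2 = -14.3750 / 353.5000 = -0.041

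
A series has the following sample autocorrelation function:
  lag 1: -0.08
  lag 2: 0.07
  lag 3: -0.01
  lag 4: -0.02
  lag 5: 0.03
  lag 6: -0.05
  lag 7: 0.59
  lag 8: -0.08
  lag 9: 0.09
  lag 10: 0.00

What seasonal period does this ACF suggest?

The largest autocorrelation is r_7 = 0.59; the remaining lags stay at or below 0.09.
The dominant spike at lag 7 indicates a seasonal period of 7.

7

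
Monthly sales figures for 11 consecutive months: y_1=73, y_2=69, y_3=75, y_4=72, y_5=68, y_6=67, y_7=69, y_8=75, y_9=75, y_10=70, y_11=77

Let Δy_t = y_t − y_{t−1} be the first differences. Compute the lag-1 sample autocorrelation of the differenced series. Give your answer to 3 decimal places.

First differences Δy: -4, 6, -3, -4, -1, 2, 6, 0, -5, 7
Mean of differences = 0.4000
Numerator Σ(Δy_t−Δȳ)(Δy_{t+1}−Δȳ) = -51.5600
Denominator Σ(Δy_t−Δȳ)² = 190.4000
r_1(Δy) = -51.5600 / 190.4000 = -0.271

-0.271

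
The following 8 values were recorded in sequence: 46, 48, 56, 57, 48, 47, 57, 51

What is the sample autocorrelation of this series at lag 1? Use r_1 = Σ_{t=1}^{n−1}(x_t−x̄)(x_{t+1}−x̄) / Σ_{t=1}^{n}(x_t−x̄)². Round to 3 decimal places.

Mean x̄ = (46 + 48 + 56 + 57 + 48 + 47 + 57 + 51)/8 = 51.2500
Deviations from mean: -5.2500, -3.2500, 4.7500, 5.7500, -3.2500, -4.2500, 5.7500, -0.2500
Numerator Σ_{t=1}^{7}(x_t−x̄)(x_{t+1}−x̄) = -1.8125
Denominator Σ(x_t−x̄)² = 155.5000
r_1 = -1.8125 / 155.5000 = -0.012

-0.012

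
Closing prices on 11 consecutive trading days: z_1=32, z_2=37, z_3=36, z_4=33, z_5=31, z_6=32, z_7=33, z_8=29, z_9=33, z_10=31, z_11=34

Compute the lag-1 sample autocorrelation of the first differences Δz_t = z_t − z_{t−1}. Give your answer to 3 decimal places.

-0.349

First differences Δz: 5, -1, -3, -2, 1, 1, -4, 4, -2, 3
Mean of differences = 0.2000
Numerator Σ(Δz_t−Δz̄)(Δz_{t+1}−Δz̄) = -29.8400
Denominator Σ(Δz_t−Δz̄)² = 85.6000
r_1(Δz) = -29.8400 / 85.6000 = -0.349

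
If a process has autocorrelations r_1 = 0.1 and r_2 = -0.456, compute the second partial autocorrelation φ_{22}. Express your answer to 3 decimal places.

φ_{22} = (r_2 − r_1²) / (1 − r_1²)
r_1² = (0.1)² = 0.01
Numerator = -0.456 − 0.0100 = -0.4660; denominator = 1 − 0.0100 = 0.9900
φ_{22} = -0.4660 / 0.9900 = -0.471

-0.471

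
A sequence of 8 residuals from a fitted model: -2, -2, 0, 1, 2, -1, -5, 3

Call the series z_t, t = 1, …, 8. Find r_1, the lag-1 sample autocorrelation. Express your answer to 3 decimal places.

-0.190

Mean z̄ = (-2 − 2 + 0 + 1 + 2 − 1 − 5 + 3)/8 = -0.5000
Σ(z_t−z̄)(z_{t+1}−z̄) = (2.2500) + (-0.7500) + (0.7500) + (3.7500) + (-1.2500) + (2.2500) + (-15.7500) = -8.7500
Denominator Σ(z_t−z̄)² = 46.0000
r_1 = -8.7500 / 46.0000 = -0.190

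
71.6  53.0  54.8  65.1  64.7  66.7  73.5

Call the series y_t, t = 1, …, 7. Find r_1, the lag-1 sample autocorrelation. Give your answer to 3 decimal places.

0.107

Mean ȳ = (71.6 + 53.0 + 54.8 + 65.1 + 64.7 + 66.7 + 73.5)/7 = 64.2000
Deviations from mean: 7.4000, -11.2000, -9.4000, 0.9000, 0.5000, 2.5000, 9.3000
Σ(y_t−ȳ)(y_{t+1}−ȳ) = (-82.8800) + (105.2800) + (-8.4600) + (0.4500) + (1.2500) + (23.2500) = 38.8900
Denominator Σ(y_t−ȳ)² = 362.3600
r_1 = 38.8900 / 362.3600 = 0.107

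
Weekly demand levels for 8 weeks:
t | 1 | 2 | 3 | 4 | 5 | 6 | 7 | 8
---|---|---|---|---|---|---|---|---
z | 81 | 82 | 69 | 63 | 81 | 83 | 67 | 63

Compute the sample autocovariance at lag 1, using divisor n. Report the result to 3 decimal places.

Mean z̄ = (81 + 82 + 69 + 63 + 81 + 83 + 67 + 63)/8 = 73.6250
Σ_{t=1}^{7}(z_t−z̄)(z_{t+1}−z̄) = 71.2344
γ_1 = 71.2344 / 8 = 8.904

8.904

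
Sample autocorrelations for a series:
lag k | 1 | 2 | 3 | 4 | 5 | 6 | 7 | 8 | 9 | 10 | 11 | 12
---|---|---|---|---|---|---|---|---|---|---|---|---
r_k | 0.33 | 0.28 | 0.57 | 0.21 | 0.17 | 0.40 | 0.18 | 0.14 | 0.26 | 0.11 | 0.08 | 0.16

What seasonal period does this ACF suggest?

3

The largest autocorrelation is r_3 = 0.57, with a weaker echo at lag 6 (0.40); the remaining lags stay at or below 0.33. The elevated value at lag 1 (0.33), dropping to 0.28 at lag 2, reflects decaying short-term dependence rather than seasonality.
The dominant spike at lag 3 indicates a seasonal period of 3.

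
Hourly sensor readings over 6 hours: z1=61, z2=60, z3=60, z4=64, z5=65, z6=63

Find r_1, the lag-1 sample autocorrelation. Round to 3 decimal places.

Mean z̄ = (61 + 60 + 60 + 64 + 65 + 63)/6 = 62.1667
Deviations from mean: -1.1667, -2.1667, -2.1667, 1.8333, 2.8333, 0.8333
Numerator Σ_{t=1}^{5}(z_t−z̄)(z_{t+1}−z̄) = 10.8056
Denominator Σ(z_t−z̄)² = 22.8333
r_1 = 10.8056 / 22.8333 = 0.473

0.473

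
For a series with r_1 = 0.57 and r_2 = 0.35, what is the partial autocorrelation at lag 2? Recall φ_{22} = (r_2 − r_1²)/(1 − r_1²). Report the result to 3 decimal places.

0.037

φ_{22} = (r_2 − r_1²) / (1 − r_1²)
r_1² = (0.57)² = 0.3249
Numerator = 0.35 − 0.3249 = 0.0251; denominator = 1 − 0.3249 = 0.6751
φ_{22} = 0.0251 / 0.6751 = 0.037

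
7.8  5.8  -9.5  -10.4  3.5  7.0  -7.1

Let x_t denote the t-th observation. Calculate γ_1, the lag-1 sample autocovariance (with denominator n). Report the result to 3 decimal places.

3.668

Mean x̄ = (7.8 + 5.8 − 9.5 − 10.4 + 3.5 + 7.0 − 7.1)/7 = -0.4143
Σ_{t=1}^{6}(x_t−x̄)(x_{t+1}−x̄) = 25.6769
γ_1 = 25.6769 / 7 = 3.668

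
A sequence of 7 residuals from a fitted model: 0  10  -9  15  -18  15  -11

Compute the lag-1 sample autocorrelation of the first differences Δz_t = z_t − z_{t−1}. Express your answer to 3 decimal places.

-0.873

First differences Δz: 10, -19, 24, -33, 33, -26
Mean of differences = -1.8333
Numerator Σ(Δz_t−Δz̄)(Δz_{t+1}−Δz̄) = -3379.1944
Denominator Σ(Δz_t−Δz̄)² = 3870.8333
r_1(Δz) = -3379.1944 / 3870.8333 = -0.873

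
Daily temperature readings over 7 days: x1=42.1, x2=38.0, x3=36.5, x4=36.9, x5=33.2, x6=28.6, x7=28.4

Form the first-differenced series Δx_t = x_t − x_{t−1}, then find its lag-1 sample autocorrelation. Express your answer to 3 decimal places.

-0.204

First differences Δx: -4.1, -1.5, 0.4, -3.7, -4.6, -0.2
Mean of differences = -2.2833
Numerator Σ(Δx_t−Δx̄)(Δx_{t+1}−Δx̄) = -4.6669
Denominator Σ(Δx_t−Δx̄)² = 22.8283
r_1(Δx) = -4.6669 / 22.8283 = -0.204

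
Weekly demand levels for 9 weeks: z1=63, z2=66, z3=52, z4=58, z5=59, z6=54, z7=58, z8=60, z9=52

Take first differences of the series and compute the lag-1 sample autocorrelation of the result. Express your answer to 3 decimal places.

First differences Δz: 3, -14, 6, 1, -5, 4, 2, -8
Mean of differences = -1.3750
Numerator Σ(Δz_t−Δz̄)(Δz_{t+1}−Δz̄) = -163.1406
Denominator Σ(Δz_t−Δz̄)² = 335.8750
r_1(Δz) = -163.1406 / 335.8750 = -0.486

-0.486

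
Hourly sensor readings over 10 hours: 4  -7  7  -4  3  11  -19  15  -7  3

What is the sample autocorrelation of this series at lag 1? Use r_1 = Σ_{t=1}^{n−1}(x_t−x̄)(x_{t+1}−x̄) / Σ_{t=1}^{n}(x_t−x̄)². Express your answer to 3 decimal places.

Mean x̄ = (4 − 7 + 7 − 4 + 3 + 11 − 19 + 15 − 7 + 3)/10 = 0.6000
Numerator Σ_{t=1}^{9}(x_t−x̄)(x_{t+1}−x̄) = -703.7600
Denominator Σ(x_t−x̄)² = 900.4000
r_1 = -703.7600 / 900.4000 = -0.782

-0.782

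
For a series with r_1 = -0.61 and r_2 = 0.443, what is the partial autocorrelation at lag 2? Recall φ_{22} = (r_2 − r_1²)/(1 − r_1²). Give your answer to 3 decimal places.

0.113

φ_{22} = (r_2 − r_1²) / (1 − r_1²)
r_1² = (-0.61)² = 0.3721
Numerator = 0.443 − 0.3721 = 0.0709; denominator = 1 − 0.3721 = 0.6279
φ_{22} = 0.0709 / 0.6279 = 0.113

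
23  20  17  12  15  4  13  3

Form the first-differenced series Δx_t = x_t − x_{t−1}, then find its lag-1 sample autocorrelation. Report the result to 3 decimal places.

-0.812

First differences Δx: -3, -3, -5, 3, -11, 9, -10
Mean of differences = -2.8571
Numerator Σ(Δx_t−Δx̄)(Δx_{t+1}−Δx̄) = -241.1633
Denominator Σ(Δx_t−Δx̄)² = 296.8571
r_1(Δx) = -241.1633 / 296.8571 = -0.812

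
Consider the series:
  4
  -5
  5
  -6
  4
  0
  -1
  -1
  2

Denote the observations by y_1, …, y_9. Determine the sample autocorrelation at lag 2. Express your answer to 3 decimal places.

Mean ȳ = (4 − 5 + 5 − 6 + 4 + 0 − 1 − 1 + 2)/9 = 0.2222
Σ(y_t−ȳ)(y_{t+2}−ȳ) = (18.0494) + (32.4938) + (18.0494) + (1.3827) + (-4.6173) + (0.2716) + (-2.1728) = 63.4568
Denominator Σ(y_t−ȳ)² = 123.5556
r_2 = 63.4568 / 123.5556 = 0.514

0.514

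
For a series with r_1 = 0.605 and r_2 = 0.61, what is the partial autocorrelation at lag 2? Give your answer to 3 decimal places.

0.385

φ_{22} = (r_2 − r_1²) / (1 − r_1²)
r_1² = (0.605)² = 0.366025
Numerator = 0.61 − 0.3660 = 0.2440; denominator = 1 − 0.3660 = 0.6340
φ_{22} = 0.2440 / 0.6340 = 0.385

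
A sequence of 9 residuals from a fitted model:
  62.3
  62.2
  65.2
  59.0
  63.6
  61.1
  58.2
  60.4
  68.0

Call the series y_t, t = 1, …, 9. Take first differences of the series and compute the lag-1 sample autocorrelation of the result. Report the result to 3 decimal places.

-0.286

First differences Δy: -0.1, 3.0, -6.2, 4.6, -2.5, -2.9, 2.2, 7.6
Mean of differences = 0.7125
Numerator Σ(Δy_t−Δȳ)(Δy_{t+1}−Δȳ) = -40.5552
Denominator Σ(Δy_t−Δȳ)² = 141.8088
r_1(Δy) = -40.5552 / 141.8088 = -0.286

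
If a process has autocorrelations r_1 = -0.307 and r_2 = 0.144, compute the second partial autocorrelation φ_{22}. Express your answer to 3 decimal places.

φ_{22} = (r_2 − r_1²) / (1 − r_1²)
r_1² = (-0.307)² = 0.094249
Numerator = 0.144 − 0.0942 = 0.0498; denominator = 1 − 0.0942 = 0.9058
φ_{22} = 0.0498 / 0.9058 = 0.055

0.055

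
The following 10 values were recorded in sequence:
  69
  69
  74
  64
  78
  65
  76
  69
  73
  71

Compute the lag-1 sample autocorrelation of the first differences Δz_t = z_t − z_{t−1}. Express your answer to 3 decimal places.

First differences Δz: 0, 5, -10, 14, -13, 11, -7, 4, -2
Mean of differences = 0.2222
Numerator Σ(Δz_t−Δz̄)(Δz_{t+1}−Δz̄) = -628.9383
Denominator Σ(Δz_t−Δz̄)² = 679.5556
r_1(Δz) = -628.9383 / 679.5556 = -0.926

-0.926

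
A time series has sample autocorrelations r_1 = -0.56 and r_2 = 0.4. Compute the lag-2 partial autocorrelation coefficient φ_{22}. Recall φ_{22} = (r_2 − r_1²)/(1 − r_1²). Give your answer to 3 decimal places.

0.126

φ_{22} = (r_2 − r_1²) / (1 − r_1²)
r_1² = (-0.56)² = 0.3136
Numerator = 0.4 − 0.3136 = 0.0864; denominator = 1 − 0.3136 = 0.6864
φ_{22} = 0.0864 / 0.6864 = 0.126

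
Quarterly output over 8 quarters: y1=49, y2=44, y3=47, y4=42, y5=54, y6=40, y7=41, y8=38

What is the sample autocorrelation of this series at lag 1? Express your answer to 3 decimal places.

-0.190

Mean ȳ = (49 + 44 + 47 + 42 + 54 + 40 + 41 + 38)/8 = 44.3750
Numerator Σ_{t=1}^{7}(y_t−ȳ)(y_{t+1}−ȳ) = -37.6406
Denominator Σ(y_t−ȳ)² = 197.8750
r_1 = -37.6406 / 197.8750 = -0.190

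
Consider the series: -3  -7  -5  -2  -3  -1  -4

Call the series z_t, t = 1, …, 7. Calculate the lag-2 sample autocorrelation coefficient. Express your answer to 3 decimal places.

Mean z̄ = (-3 − 7 − 5 − 2 − 3 − 1 − 4)/7 = -3.5714
Deviations from mean: 0.5714, -3.4286, -1.4286, 1.5714, 0.5714, 2.5714, -0.4286
Σ(z_t−z̄)(z_{t+2}−z̄) = (-0.8163) + (-5.3878) + (-0.8163) + (4.0408) + (-0.2449) = -3.2245
Denominator Σ(z_t−z̄)² = 23.7143
r_2 = -3.2245 / 23.7143 = -0.136

-0.136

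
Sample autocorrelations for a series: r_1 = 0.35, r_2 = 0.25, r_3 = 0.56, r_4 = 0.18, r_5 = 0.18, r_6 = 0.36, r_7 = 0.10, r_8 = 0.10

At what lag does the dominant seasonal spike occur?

3

The largest autocorrelation is r_3 = 0.56, with a weaker echo at lag 6 (0.36); the remaining lags stay at or below 0.35. The elevated value at lag 1 (0.35), dropping to 0.25 at lag 2, reflects decaying short-term dependence rather than seasonality.
The dominant spike at lag 3 indicates a seasonal period of 3.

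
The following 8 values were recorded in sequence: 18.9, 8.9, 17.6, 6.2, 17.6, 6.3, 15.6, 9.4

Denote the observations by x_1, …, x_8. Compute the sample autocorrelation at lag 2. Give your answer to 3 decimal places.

Mean x̄ = (18.9 + 8.9 + 17.6 + 6.2 + 17.6 + 6.3 + 15.6 + 9.4)/8 = 12.5625
Deviations from mean: 6.3375, -3.6625, 5.0375, -6.3625, 5.0375, -6.2625, 3.0375, -3.1625
Σ(x_t−x̄)(x_{t+2}−x̄) = (31.9252) + (23.3027) + (25.3764) + (39.8452) + (15.3014) + (19.8052) = 155.5559
Denominator Σ(x_t−x̄)² = 203.2588
r_2 = 155.5559 / 203.2588 = 0.765

0.765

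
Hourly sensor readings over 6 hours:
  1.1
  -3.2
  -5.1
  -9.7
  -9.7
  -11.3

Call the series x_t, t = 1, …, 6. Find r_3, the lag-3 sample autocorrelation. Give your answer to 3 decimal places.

Mean x̄ = (1.1 − 3.2 − 5.1 − 9.7 − 9.7 − 11.3)/6 = -6.3167
Deviations from mean: 7.4167, 3.1167, 1.2167, -3.3833, -3.3833, -4.9833
Numerator Σ_{t=1}^{3}(x_t−x̄)(x_{t+3}−x̄) = -41.7008
Denominator Σ(x_t−x̄)² = 113.9283
r_3 = -41.7008 / 113.9283 = -0.366

-0.366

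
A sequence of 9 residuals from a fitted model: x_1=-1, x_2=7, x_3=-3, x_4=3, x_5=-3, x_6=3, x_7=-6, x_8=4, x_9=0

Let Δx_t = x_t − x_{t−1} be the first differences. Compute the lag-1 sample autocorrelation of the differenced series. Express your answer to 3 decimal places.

First differences Δx: 8, -10, 6, -6, 6, -9, 10, -4
Mean of differences = 0.1250
Numerator Σ(Δx_t−Δx̄)(Δx_{t+1}−Δx̄) = -395.6406
Denominator Σ(Δx_t−Δx̄)² = 468.8750
r_1(Δx) = -395.6406 / 468.8750 = -0.844

-0.844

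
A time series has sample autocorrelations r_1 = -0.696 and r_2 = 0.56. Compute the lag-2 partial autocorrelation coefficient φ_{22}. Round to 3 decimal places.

0.147

φ_{22} = (r_2 − r_1²) / (1 − r_1²)
r_1² = (-0.696)² = 0.484416
Numerator = 0.56 − 0.4844 = 0.0756; denominator = 1 − 0.4844 = 0.5156
φ_{22} = 0.0756 / 0.5156 = 0.147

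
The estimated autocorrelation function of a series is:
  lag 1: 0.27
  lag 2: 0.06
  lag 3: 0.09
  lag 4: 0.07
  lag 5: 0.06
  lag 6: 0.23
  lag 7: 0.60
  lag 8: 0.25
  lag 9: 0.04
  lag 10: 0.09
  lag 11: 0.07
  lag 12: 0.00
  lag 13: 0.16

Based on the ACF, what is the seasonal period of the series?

7

The largest autocorrelation is r_7 = 0.60; the remaining lags stay at or below 0.27. The elevated value at lag 1 (0.27), dropping to 0.06 at lag 2, reflects decaying short-term dependence rather than seasonality.
The dominant spike at lag 7 indicates a seasonal period of 7.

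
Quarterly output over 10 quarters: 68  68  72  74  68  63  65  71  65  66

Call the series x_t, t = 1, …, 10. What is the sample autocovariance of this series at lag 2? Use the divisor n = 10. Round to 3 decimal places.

Mean x̄ = (68 + 68 + 72 + 74 + 68 + 63 + 65 + 71 + 65 + 66)/10 = 68.0000
Σ_{t=1}^{8}(x_t−x̄)(x_{t+2}−x̄) = -42.0000
γ_2 = -42.0000 / 10 = -4.200

-4.200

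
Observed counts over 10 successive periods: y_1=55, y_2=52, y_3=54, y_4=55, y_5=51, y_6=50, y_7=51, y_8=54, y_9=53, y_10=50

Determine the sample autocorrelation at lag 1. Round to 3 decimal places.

0.080

Mean ȳ = (55 + 52 + 54 + 55 + 51 + 50 + 51 + 54 + 53 + 50)/10 = 52.5000
Numerator Σ_{t=1}^{9}(y_t−ȳ)(y_{t+1}−ȳ) = 2.7500
Denominator Σ(y_t−ȳ)² = 34.5000
r_1 = 2.7500 / 34.5000 = 0.080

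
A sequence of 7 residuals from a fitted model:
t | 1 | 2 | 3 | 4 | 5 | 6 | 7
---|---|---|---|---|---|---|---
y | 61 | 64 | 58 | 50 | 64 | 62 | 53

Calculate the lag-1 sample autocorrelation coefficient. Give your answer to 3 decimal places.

Mean ȳ = (61 + 64 + 58 + 50 + 64 + 62 + 53)/7 = 58.8571
Deviations from mean: 2.1429, 5.1429, -0.8571, -8.8571, 5.1429, 3.1429, -5.8571
Σ(y_t−ȳ)(y_{t+1}−ȳ) = (11.0204) + (-4.4082) + (7.5918) + (-45.5510) + (16.1633) + (-18.4082) = -33.5918
Denominator Σ(y_t−ȳ)² = 180.8571
r_1 = -33.5918 / 180.8571 = -0.186

-0.186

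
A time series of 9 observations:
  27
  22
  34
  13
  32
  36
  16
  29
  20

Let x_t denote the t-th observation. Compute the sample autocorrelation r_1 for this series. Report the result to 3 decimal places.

Mean x̄ = (27 + 22 + 34 + 13 + 32 + 36 + 16 + 29 + 20)/9 = 25.4444
Numerator Σ_{t=1}^{8}(x_t−x̄)(x_{t+1}−x̄) = -306.3086
Denominator Σ(x_t−x̄)² = 528.2222
r_1 = -306.3086 / 528.2222 = -0.580

-0.580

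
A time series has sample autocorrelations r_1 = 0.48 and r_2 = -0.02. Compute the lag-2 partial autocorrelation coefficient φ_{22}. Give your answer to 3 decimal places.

-0.325

φ_{22} = (r_2 − r_1²) / (1 − r_1²)
r_1² = (0.48)² = 0.2304
Numerator = -0.02 − 0.2304 = -0.2504; denominator = 1 − 0.2304 = 0.7696
φ_{22} = -0.2504 / 0.7696 = -0.325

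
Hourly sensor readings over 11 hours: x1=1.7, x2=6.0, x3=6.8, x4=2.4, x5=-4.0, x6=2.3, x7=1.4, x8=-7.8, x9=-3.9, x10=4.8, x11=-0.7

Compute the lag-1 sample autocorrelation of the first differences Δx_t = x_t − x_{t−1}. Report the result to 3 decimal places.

First differences Δx: 4.3, 0.8, -4.4, -6.4, 6.3, -0.9, -9.2, 3.9, 8.7, -5.5
Mean of differences = -0.2400
Numerator Σ(Δx_t−Δx̄)(Δx_{t+1}−Δx̄) = -59.7756
Denominator Σ(Δx_t−Δx̄)² = 325.1640
r_1(Δx) = -59.7756 / 325.1640 = -0.184

-0.184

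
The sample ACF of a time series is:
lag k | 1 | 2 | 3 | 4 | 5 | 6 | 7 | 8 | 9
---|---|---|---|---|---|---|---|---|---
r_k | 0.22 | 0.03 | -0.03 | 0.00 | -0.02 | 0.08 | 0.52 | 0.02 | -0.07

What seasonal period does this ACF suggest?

The largest autocorrelation is r_7 = 0.52; the remaining lags stay at or below 0.22. The elevated value at lag 1 (0.22), dropping to 0.03 at lag 2, reflects decaying short-term dependence rather than seasonality.
The dominant spike at lag 7 indicates a seasonal period of 7.

7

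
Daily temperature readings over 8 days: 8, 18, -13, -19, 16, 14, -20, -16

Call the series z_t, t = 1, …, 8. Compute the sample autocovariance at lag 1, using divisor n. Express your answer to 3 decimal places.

Mean z̄ = (8 + 18 − 13 − 19 + 16 + 14 − 20 − 16)/8 = -1.5000
Σ_{t=1}^{7}(z_t−z̄)(z_{t+1}−z̄) = 108.7500
γ_1 = 108.7500 / 8 = 13.594

13.594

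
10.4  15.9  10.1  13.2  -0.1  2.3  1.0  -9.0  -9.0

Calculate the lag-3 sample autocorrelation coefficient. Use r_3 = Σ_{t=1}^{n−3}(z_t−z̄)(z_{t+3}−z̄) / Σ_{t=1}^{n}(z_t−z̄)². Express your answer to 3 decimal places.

Mean z̄ = (10.4 + 15.9 + 10.1 + 13.2 − 0.1 + 2.3 + 1.0 − 9.0 − 9.0)/9 = 3.8667
Numerator Σ_{t=1}^{6}(z_t−z̄)(z_{t+3}−z̄) = 47.9200
Denominator Σ(z_t−z̄)² = 670.9600
r_3 = 47.9200 / 670.9600 = 0.071

0.071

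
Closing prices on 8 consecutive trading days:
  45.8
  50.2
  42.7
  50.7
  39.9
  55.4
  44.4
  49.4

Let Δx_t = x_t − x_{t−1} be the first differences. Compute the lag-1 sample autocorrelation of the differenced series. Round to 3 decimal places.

-0.889

First differences Δx: 4.4, -7.5, 8.0, -10.8, 15.5, -11.0, 5.0
Mean of differences = 0.5143
Numerator Σ(Δx_t−Δx̄)(Δx_{t+1}−Δx̄) = -569.5816
Denominator Σ(Δx_t−Δx̄)² = 640.6486
r_1(Δx) = -569.5816 / 640.6486 = -0.889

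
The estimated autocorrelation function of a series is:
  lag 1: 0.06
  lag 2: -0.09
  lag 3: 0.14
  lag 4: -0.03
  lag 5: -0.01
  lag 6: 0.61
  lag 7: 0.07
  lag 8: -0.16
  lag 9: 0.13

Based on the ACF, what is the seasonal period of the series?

The largest autocorrelation is r_6 = 0.61; the remaining lags stay at or below 0.14.
The dominant spike at lag 6 indicates a seasonal period of 6.

6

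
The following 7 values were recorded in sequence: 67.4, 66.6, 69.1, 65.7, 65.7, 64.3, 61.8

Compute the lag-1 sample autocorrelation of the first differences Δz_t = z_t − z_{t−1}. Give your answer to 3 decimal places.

-0.467

First differences Δz: -0.8, 2.5, -3.4, 0.0, -1.4, -2.5
Mean of differences = -0.9333
Numerator Σ(Δz_t−Δz̄)(Δz_{t+1}−Δz̄) = -10.0178
Denominator Σ(Δz_t−Δz̄)² = 21.4333
r_1(Δz) = -10.0178 / 21.4333 = -0.467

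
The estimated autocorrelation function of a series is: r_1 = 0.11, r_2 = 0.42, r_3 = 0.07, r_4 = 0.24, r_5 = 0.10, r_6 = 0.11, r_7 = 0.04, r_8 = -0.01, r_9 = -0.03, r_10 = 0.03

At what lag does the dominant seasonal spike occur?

2

The largest autocorrelation is r_2 = 0.42, with a weaker echo at lag 4 (0.24); the remaining lags stay at or below 0.11.
The dominant spike at lag 2 indicates a seasonal period of 2.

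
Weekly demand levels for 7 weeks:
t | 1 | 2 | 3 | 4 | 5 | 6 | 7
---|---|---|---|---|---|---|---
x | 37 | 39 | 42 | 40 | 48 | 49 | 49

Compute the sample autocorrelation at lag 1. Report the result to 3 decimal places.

Mean x̄ = (37 + 39 + 42 + 40 + 48 + 49 + 49)/7 = 43.4286
Deviations from mean: -6.4286, -4.4286, -1.4286, -3.4286, 4.5714, 5.5714, 5.5714
Numerator Σ_{t=1}^{6}(x_t−x̄)(x_{t+1}−x̄) = 80.5306
Denominator Σ(x_t−x̄)² = 157.7143
r_1 = 80.5306 / 157.7143 = 0.511

0.511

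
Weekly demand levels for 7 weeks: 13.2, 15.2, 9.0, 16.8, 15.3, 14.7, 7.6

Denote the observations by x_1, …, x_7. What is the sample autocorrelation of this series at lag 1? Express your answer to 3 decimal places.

Mean x̄ = (13.2 + 15.2 + 9.0 + 16.8 + 15.3 + 14.7 + 7.6)/7 = 13.1143
Deviations from mean: 0.0857, 2.0857, -4.1143, 3.6857, 2.1857, 1.5857, -5.5143
Σ(x_t−x̄)(x_{t+1}−x̄) = (0.1788) + (-8.5812) + (-15.1641) + (8.0559) + (3.4659) + (-8.7441) = -20.7888
Denominator Σ(x_t−x̄)² = 72.5686
r_1 = -20.7888 / 72.5686 = -0.286

-0.286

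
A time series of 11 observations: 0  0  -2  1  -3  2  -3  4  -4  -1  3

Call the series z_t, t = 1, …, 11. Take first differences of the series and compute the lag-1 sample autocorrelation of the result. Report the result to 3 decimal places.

-0.767

First differences Δz: 0, -2, 3, -4, 5, -5, 7, -8, 3, 4
Mean of differences = 0.3000
Numerator Σ(Δz_t−Δz̄)(Δz_{t+1}−Δz̄) = -165.7900
Denominator Σ(Δz_t−Δz̄)² = 216.1000
r_1(Δz) = -165.7900 / 216.1000 = -0.767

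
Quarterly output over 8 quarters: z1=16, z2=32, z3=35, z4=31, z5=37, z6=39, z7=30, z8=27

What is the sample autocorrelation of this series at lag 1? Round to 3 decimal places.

Mean z̄ = (16 + 32 + 35 + 31 + 37 + 39 + 30 + 27)/8 = 30.8750
Deviations from mean: -14.8750, 1.1250, 4.1250, 0.1250, 6.1250, 8.1250, -0.8750, -3.8750
Σ(z_t−z̄)(z_{t+1}−z̄) = (-16.7344) + (4.6406) + (0.5156) + (0.7656) + (49.7656) + (-7.1094) + (3.3906) = 35.2344
Denominator Σ(z_t−z̄)² = 358.8750
r_1 = 35.2344 / 358.8750 = 0.098

0.098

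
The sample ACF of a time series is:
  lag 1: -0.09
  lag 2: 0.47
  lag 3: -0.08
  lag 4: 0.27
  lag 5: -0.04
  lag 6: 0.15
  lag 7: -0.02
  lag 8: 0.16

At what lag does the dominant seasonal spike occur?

2

The largest autocorrelation is r_2 = 0.47, with weaker echoes at lags 4 (0.27), 6 (0.15) and 8 (0.16); the remaining lags stay at or below -0.02.
The dominant spike at lag 2 indicates a seasonal period of 2.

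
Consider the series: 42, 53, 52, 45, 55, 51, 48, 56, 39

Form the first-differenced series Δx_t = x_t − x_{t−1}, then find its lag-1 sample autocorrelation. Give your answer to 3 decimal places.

-0.403

First differences Δx: 11, -1, -7, 10, -4, -3, 8, -17
Mean of differences = -0.3750
Numerator Σ(Δx_t−Δx̄)(Δx_{t+1}−Δx̄) = -261.0156
Denominator Σ(Δx_t−Δx̄)² = 647.8750
r_1(Δx) = -261.0156 / 647.8750 = -0.403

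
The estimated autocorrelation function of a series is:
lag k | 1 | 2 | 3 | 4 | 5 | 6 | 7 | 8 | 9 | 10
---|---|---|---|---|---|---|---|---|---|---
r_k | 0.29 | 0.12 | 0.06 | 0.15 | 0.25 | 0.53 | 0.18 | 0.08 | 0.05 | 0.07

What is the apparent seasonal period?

The largest autocorrelation is r_6 = 0.53; the remaining lags stay at or below 0.29. The elevated value at lag 1 (0.29), dropping to 0.12 at lag 2, reflects decaying short-term dependence rather than seasonality.
The dominant spike at lag 6 indicates a seasonal period of 6.

6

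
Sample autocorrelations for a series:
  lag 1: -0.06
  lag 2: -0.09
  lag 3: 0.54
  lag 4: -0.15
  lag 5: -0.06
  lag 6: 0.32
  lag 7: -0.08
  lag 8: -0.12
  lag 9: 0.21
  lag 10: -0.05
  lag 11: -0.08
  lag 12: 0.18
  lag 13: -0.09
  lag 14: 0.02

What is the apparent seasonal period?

3

The largest autocorrelation is r_3 = 0.54, with weaker echoes at lags 6 (0.32), 9 (0.21) and 12 (0.18); the remaining lags stay at or below 0.02.
The dominant spike at lag 3 indicates a seasonal period of 3.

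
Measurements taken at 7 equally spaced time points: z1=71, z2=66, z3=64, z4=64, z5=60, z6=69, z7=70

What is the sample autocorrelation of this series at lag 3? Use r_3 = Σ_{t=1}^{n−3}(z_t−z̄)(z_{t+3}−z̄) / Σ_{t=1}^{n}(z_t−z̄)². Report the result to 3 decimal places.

-0.253

Mean z̄ = (71 + 66 + 64 + 64 + 60 + 69 + 70)/7 = 66.2857
Deviations from mean: 4.7143, -0.2857, -2.2857, -2.2857, -6.2857, 2.7143, 3.7143
Numerator Σ_{t=1}^{4}(z_t−z̄)(z_{t+3}−z̄) = -23.6735
Denominator Σ(z_t−z̄)² = 93.4286
r_3 = -23.6735 / 93.4286 = -0.253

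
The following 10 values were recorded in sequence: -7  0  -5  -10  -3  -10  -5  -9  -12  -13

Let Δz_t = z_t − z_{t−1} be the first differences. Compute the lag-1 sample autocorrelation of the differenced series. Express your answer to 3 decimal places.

First differences Δz: 7, -5, -5, 7, -7, 5, -4, -3, -1
Mean of differences = -0.6667
Numerator Σ(Δz_t−Δz̄)(Δz_{t+1}−Δz̄) = -142.4444
Denominator Σ(Δz_t−Δz̄)² = 244.0000
r_1(Δz) = -142.4444 / 244.0000 = -0.584

-0.584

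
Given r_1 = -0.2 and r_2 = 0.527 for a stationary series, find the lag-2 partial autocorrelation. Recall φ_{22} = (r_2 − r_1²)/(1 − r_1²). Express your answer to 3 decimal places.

0.507

φ_{22} = (r_2 − r_1²) / (1 − r_1²)
r_1² = (-0.2)² = 0.04
Numerator = 0.527 − 0.0400 = 0.4870; denominator = 1 − 0.0400 = 0.9600
φ_{22} = 0.4870 / 0.9600 = 0.507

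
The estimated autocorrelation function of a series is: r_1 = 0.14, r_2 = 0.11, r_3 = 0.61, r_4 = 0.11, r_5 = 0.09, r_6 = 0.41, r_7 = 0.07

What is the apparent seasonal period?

3

The largest autocorrelation is r_3 = 0.61, with a weaker echo at lag 6 (0.41); the remaining lags stay at or below 0.14.
The dominant spike at lag 3 indicates a seasonal period of 3.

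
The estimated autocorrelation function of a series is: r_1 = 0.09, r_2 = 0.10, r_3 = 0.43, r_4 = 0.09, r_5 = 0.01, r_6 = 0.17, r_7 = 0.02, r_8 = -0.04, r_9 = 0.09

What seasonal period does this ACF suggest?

3

The largest autocorrelation is r_3 = 0.43, with a weaker echo at lag 6 (0.17); the remaining lags stay at or below 0.10.
The dominant spike at lag 3 indicates a seasonal period of 3.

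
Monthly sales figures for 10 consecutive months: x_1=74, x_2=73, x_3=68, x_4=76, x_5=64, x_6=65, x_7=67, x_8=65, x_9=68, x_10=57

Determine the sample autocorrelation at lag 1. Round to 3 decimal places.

Mean x̄ = (74 + 73 + 68 + 76 + 64 + 65 + 67 + 65 + 68 + 57)/10 = 67.7000
Numerator Σ_{t=1}^{9}(x_t−x̄)(x_{t+1}−x̄) = 16.5100
Denominator Σ(x_t−x̄)² = 280.1000
r_1 = 16.5100 / 280.1000 = 0.059

0.059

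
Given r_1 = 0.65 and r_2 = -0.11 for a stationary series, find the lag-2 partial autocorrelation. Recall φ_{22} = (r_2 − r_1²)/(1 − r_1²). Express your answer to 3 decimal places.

φ_{22} = (r_2 − r_1²) / (1 − r_1²)
r_1² = (0.65)² = 0.4225
Numerator = -0.11 − 0.4225 = -0.5325; denominator = 1 − 0.4225 = 0.5775
φ_{22} = -0.5325 / 0.5775 = -0.922

-0.922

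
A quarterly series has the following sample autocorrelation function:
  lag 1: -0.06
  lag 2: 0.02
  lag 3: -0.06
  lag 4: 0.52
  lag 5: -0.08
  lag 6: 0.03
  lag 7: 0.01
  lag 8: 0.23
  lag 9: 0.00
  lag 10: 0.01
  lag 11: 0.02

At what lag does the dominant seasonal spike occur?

4

The largest autocorrelation is r_4 = 0.52, with a weaker echo at lag 8 (0.23); the remaining lags stay at or below 0.03.
The dominant spike at lag 4 indicates a seasonal period of 4.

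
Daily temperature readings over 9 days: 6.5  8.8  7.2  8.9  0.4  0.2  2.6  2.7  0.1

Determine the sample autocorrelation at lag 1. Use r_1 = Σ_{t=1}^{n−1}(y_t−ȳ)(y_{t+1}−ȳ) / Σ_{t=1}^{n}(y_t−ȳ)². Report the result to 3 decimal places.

Mean ȳ = (6.5 + 8.8 + 7.2 + 8.9 + 0.4 + 0.2 + 2.6 + 2.7 + 0.1)/9 = 4.1556
Numerator Σ_{t=1}^{8}(y_t−ȳ)(y_{t+1}−ȳ) = 50.8302
Denominator Σ(y_t−ȳ)² = 109.5822
r_1 = 50.8302 / 109.5822 = 0.464

0.464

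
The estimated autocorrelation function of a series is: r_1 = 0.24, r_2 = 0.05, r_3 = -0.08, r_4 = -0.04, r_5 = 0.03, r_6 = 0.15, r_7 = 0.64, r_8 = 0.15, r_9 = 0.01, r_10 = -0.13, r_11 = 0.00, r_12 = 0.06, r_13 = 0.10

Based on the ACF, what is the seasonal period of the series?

The largest autocorrelation is r_7 = 0.64; the remaining lags stay at or below 0.24. The elevated value at lag 1 (0.24), dropping to 0.05 at lag 2, reflects decaying short-term dependence rather than seasonality.
The dominant spike at lag 7 indicates a seasonal period of 7.

7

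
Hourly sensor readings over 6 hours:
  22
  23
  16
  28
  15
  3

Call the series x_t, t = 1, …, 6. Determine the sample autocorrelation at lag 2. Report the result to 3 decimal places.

-0.266

Mean x̄ = (22 + 23 + 16 + 28 + 15 + 3)/6 = 17.8333
Σ(x_t−x̄)(x_{t+2}−x̄) = (-7.6389) + (52.5278) + (5.1944) + (-150.8056) = -100.7222
Denominator Σ(x_t−x̄)² = 378.8333
r_2 = -100.7222 / 378.8333 = -0.266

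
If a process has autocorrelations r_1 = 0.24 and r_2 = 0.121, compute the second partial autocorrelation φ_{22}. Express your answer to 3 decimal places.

φ_{22} = (r_2 − r_1²) / (1 − r_1²)
r_1² = (0.24)² = 0.0576
Numerator = 0.121 − 0.0576 = 0.0634; denominator = 1 − 0.0576 = 0.9424
φ_{22} = 0.0634 / 0.9424 = 0.067

0.067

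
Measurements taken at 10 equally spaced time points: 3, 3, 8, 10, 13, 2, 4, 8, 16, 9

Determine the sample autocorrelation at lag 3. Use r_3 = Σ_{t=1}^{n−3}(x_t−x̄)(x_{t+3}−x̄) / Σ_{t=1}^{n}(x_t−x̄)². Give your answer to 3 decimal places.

-0.497

Mean x̄ = (3 + 3 + 8 + 10 + 13 + 2 + 4 + 8 + 16 + 9)/10 = 7.6000
Numerator Σ_{t=1}^{7}(x_t−x̄)(x_{t+3}−x̄) = -96.6800
Denominator Σ(x_t−x̄)² = 194.4000
r_3 = -96.6800 / 194.4000 = -0.497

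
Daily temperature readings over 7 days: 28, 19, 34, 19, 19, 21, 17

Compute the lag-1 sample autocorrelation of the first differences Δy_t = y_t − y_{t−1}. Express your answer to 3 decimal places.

First differences Δy: -9, 15, -15, 0, 2, -4
Mean of differences = -1.8333
Numerator Σ(Δy_t−Δȳ)(Δy_{t+1}−Δȳ) = -367.6944
Denominator Σ(Δy_t−Δȳ)² = 530.8333
r_1(Δy) = -367.6944 / 530.8333 = -0.693

-0.693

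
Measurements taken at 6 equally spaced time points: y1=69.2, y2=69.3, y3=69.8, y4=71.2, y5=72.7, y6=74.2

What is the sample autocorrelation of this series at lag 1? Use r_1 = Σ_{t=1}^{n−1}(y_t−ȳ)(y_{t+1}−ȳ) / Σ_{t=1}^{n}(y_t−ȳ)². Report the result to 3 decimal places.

0.517

Mean ȳ = (69.2 + 69.3 + 69.8 + 71.2 + 72.7 + 74.2)/6 = 71.0667
Deviations from mean: -1.8667, -1.7667, -1.2667, 0.1333, 1.6333, 3.1333
Numerator Σ_{t=1}^{5}(y_t−ȳ)(y_{t+1}−ȳ) = 10.7022
Denominator Σ(y_t−ȳ)² = 20.7133
r_1 = 10.7022 / 20.7133 = 0.517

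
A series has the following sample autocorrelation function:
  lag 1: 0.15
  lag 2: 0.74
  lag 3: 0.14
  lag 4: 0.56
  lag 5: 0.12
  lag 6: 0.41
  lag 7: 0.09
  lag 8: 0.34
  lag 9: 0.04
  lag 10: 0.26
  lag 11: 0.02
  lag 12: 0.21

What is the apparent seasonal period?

The largest autocorrelation is r_2 = 0.74, with weaker echoes at lags 4 (0.56), 6 (0.41), 8 (0.34), 10 (0.26) and 12 (0.21); the remaining lags stay at or below 0.15.
The dominant spike at lag 2 indicates a seasonal period of 2.

2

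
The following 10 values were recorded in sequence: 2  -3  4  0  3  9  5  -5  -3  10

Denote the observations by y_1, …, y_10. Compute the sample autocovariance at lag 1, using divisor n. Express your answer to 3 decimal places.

Mean ȳ = (2 − 3 + 4 + 0 + 3 + 9 + 5 − 5 − 3 + 10)/10 = 2.2000
Σ_{t=1}^{9}(y_t−ȳ)(y_{t+1}−ȳ) = -12.8400
γ_1 = -12.8400 / 10 = -1.284

-1.284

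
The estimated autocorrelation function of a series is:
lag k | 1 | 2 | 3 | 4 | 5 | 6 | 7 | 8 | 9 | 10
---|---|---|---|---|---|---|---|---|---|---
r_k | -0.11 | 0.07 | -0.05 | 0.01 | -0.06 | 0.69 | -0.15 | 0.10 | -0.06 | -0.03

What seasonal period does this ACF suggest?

6

The largest autocorrelation is r_6 = 0.69; the remaining lags stay at or below 0.10.
The dominant spike at lag 6 indicates a seasonal period of 6.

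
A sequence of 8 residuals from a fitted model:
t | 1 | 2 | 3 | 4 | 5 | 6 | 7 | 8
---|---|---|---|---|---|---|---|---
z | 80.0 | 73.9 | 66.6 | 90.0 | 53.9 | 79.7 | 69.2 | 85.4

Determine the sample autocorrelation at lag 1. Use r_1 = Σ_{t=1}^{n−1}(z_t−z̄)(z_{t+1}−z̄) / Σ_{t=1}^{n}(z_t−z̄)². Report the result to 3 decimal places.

Mean z̄ = (80.0 + 73.9 + 66.6 + 90.0 + 53.9 + 79.7 + 69.2 + 85.4)/8 = 74.8375
Numerator Σ_{t=1}^{7}(z_t−z̄)(z_{t+1}−z̄) = -628.2502
Denominator Σ(z_t−z̄)² = 930.6588
r_1 = -628.2502 / 930.6588 = -0.675

-0.675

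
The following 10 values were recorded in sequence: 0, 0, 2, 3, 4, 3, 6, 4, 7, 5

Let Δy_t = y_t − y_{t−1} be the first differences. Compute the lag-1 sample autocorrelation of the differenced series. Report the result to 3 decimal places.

First differences Δy: 0, 2, 1, 1, -1, 3, -2, 3, -2
Mean of differences = 0.5556
Numerator Σ(Δy_t−Δȳ)(Δy_{t+1}−Δȳ) = -23.1975
Denominator Σ(Δy_t−Δȳ)² = 30.2222
r_1(Δy) = -23.1975 / 30.2222 = -0.768

-0.768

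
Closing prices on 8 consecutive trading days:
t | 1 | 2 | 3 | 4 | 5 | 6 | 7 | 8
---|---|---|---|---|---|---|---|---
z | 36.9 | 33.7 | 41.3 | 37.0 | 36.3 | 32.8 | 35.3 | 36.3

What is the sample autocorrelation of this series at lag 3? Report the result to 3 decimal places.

-0.388

Mean z̄ = (36.9 + 33.7 + 41.3 + 37.0 + 36.3 + 32.8 + 35.3 + 36.3)/8 = 36.2000
Deviations from mean: 0.7000, -2.5000, 5.1000, 0.8000, 0.1000, -3.4000, -0.9000, 0.1000
Σ(z_t−z̄)(z_{t+3}−z̄) = (0.5600) + (-0.2500) + (-17.3400) + (-0.7200) + (0.0100) = -17.7400
Denominator Σ(z_t−z̄)² = 45.7800
r_3 = -17.7400 / 45.7800 = -0.388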